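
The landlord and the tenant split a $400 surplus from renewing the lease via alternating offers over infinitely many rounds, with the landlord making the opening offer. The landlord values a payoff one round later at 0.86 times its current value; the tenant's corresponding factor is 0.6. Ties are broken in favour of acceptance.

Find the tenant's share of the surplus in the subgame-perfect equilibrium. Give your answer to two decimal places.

69.42

In a stationary SPE each proposer offers the other exactly their discounted continuation value.
If the landlord keeps x when proposing and the tenant keeps y when proposing, then x = 400 − 0.6y and y = 400 − 0.86x.
Solving: x = 400(1 − 0.6) / (1 − 0.86·0.6) = 160 / 0.484 ≈ 330.5785.
The tenant gets 400 − 330.5785 ≈ 69.4215.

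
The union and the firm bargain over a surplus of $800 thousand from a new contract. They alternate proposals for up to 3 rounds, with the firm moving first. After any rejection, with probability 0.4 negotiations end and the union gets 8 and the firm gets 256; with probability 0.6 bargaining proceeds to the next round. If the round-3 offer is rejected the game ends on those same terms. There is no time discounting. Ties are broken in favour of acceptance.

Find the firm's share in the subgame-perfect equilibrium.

Round 3 (the firm proposes): the union gets 8 if talks fail, so the firm offers 8 and keeps 792.
Round 2 (the union proposes): rejecting gives the firm an expected 0.6 × 792 + 0.4 × 256 = 577.6, so the union offers 577.6, keeping 222.4.
Round 1 (the firm proposes): rejecting gives the union an expected 0.6 × 222.4 + 0.4 × 8 = 136.64. The firm offers 136.64 and keeps 800 − 136.64 = 663.36.

663.36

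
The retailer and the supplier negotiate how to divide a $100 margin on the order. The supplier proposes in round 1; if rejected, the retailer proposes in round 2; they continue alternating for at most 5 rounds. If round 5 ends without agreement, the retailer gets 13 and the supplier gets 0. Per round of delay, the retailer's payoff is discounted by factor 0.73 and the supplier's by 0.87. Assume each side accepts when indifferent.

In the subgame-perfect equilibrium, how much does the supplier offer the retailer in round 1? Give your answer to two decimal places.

Solve by backward induction from round 5.
Round 5 (the supplier proposes): the retailer gets 13 if talks fail, so the supplier offers 13 and keeps 87.
Round 4 (the retailer proposes): the supplier can get 87 next round, worth 0.87 × 87 = 75.69 now. The retailer offers 75.69 and keeps 100 − 75.69 = 24.31.
Round 3 (the supplier proposes): the retailer can get 24.31 next round, worth 0.73 × 24.31 = 17.7463 now. The supplier offers 17.7463 and keeps 100 − 17.7463 = 82.2537.
Round 2 (the retailer proposes): the supplier can get 82.2537 next round, worth 0.87 × 82.2537 = 71.560719 now. The retailer offers 71.560719 and keeps 100 − 71.560719 = 28.439281.
Round 1 (the supplier proposes): the retailer can get 28.439281 next round, worth 0.73 × 28.439281 = 20.76067513 now. The supplier offers 20.76067513 and keeps 100 − 20.76067513 = 79.23932487.

20.76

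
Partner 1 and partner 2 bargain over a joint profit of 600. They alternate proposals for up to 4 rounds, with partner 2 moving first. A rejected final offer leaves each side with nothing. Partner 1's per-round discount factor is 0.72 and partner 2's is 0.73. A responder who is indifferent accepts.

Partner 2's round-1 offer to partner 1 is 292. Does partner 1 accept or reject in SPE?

Reject

Work out partner 1's continuation value if the offer is rejected.
Round 4 (partner 1 proposes): partner 2 will accept anything ≥ 0, so partner 1 offers 0 and keeps 600.
Round 3 (partner 2 proposes): partner 1 can get 600 next round, worth 0.72 × 600 = 432 now; partner 2 offers that and keeps 168.
Round 2 (partner 1 proposes): partner 2 can get 168 next round, worth 0.73 × 168 = 122.64 now, so partner 1 offers 122.64, keeping 477.36.
So by rejecting in round 1, partner 1 gets 477.36 next round, worth 0.72 × 477.36 = 343.6992 now.
Offer 292 < 343.6992, so partner 1 rejects.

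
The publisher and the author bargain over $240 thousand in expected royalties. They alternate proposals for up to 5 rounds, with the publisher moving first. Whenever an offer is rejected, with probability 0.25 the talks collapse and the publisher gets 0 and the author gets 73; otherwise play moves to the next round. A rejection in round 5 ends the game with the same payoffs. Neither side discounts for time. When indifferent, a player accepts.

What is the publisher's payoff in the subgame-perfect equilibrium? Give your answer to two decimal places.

Round 5 (the publisher proposes): the author gets 73 if talks fail, so the publisher offers 73 and keeps 167.
Round 4 (the author proposes): rejecting gives the publisher an expected 0.75 × 167 = 125.25; the author offers that and keeps 114.75.
Round 3 (the publisher proposes): rejecting gives the author an expected 0.75 × 114.75 + 0.25 × 73 = 104.3125; the publisher offers that and keeps 135.6875.
Round 2 (the author proposes): rejecting gives the publisher an expected 0.75 × 135.6875 = 101.765625. The author offers 101.765625 and keeps 240 − 101.765625 = 138.234375.
Round 1 (the publisher proposes): rejecting gives the author an expected 0.75 × 138.234375 + 0.25 × 73 = 121.92578125, so the publisher offers 121.92578125, keeping 118.07421875.

118.07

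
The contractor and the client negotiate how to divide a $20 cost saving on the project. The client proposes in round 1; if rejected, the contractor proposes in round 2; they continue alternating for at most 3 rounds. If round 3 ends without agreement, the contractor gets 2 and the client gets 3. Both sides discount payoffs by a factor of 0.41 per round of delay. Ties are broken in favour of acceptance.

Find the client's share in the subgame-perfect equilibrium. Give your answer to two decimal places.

14.83

Solve by backward induction from round 3.
Round 3 (the client proposes): the contractor gets 2 if talks fail, so the client offers 2 and keeps 18.
Round 2 (the contractor proposes): the client can get 18 next round, worth 0.41 × 18 = 7.38 now, so the contractor offers 7.38, keeping 12.62.
Round 1 (the client proposes): the contractor can get 12.62 next round, worth 0.41 × 12.62 = 5.1742 now. The client offers 5.1742 and keeps 20 − 5.1742 = 14.8258.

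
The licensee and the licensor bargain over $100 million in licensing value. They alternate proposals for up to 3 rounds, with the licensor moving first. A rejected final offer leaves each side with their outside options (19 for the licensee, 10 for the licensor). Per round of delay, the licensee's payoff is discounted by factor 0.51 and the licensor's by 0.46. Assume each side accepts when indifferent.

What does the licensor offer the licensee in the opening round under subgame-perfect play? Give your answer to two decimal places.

32.00

By backward induction:
Round 3 (the licensor proposes): the licensee gets 19 if talks fail, so the licensor offers 19 and keeps 81.
Round 2 (the licensee proposes): the licensor can get 81 next round, worth 0.46 × 81 = 37.26 now, so the licensee offers 37.26, keeping 62.74.
Round 1 (the licensor proposes): the licensee can get 62.74 next round, worth 0.51 × 62.74 = 31.9974 now; the licensor offers that and keeps 68.0026.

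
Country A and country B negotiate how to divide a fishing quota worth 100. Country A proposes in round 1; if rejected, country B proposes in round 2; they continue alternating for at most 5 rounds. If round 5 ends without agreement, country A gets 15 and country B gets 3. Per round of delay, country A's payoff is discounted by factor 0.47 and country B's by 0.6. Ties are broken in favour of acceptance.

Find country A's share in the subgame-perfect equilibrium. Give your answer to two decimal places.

58.99

By backward induction:
Round 5 (country A proposes): country B gets 3 if talks fail, so country A offers 3 and keeps 97.
Round 4 (country B proposes): country A can get 97 next round, worth 0.47 × 97 = 45.59 now, so country B offers 45.59, keeping 54.41.
Round 3 (country A proposes): country B can get 54.41 next round, worth 0.6 × 54.41 = 32.646 now. Country A offers 32.646 and keeps 100 − 32.646 = 67.354.
Round 2 (country B proposes): country A can get 67.354 next round, worth 0.47 × 67.354 = 31.65638 now, so country B offers 31.65638, keeping 68.34362.
Round 1 (country A proposes): country B can get 68.34362 next round, worth 0.6 × 68.34362 = 41.006172 now. Country A offers 41.006172 and keeps 100 − 41.006172 = 58.993828.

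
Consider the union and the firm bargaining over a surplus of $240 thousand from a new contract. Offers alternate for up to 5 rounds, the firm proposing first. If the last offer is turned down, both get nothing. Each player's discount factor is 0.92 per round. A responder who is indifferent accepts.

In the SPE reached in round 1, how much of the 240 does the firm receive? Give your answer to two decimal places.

Round 5 (the firm proposes): rejection yields 0 for the union; the firm offers 0 and keeps 240.
Round 4 (the union proposes): the firm can get 240 next round, worth 0.92 × 240 = 220.8 now, so the union offers 220.8, keeping 19.2.
Round 3 (the firm proposes): the union can get 19.2 next round, worth 0.92 × 19.2 = 17.664 now, so the firm offers 17.664, keeping 222.336.
Round 2 (the union proposes): the firm can get 222.336 next round, worth 0.92 × 222.336 = 204.54912 now; the union offers that and keeps 35.45088.
Round 1 (the firm proposes): the union can get 35.45088 next round, worth 0.92 × 35.45088 = 32.6148096 now; the firm offers that and keeps 207.3851904.

207.39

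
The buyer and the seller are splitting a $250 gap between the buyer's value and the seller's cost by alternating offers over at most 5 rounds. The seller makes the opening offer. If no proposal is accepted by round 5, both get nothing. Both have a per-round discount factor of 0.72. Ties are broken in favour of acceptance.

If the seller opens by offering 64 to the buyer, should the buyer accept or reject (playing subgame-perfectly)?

Round 5 (the seller proposes): the buyer will accept anything ≥ 0, so the seller offers 0 and keeps 250.
Round 4 (the buyer proposes): the seller can get 250 next round, worth 0.72 × 250 = 180 now. The buyer offers 180 and keeps 250 − 180 = 70.
Round 3 (the seller proposes): the buyer can get 70 next round, worth 0.72 × 70 = 50.4 now; the seller offers that and keeps 199.6.
Round 2 (the buyer proposes): the seller can get 199.6 next round, worth 0.72 × 199.6 = 143.712 now, so the buyer offers 143.712, keeping 106.288.
So by rejecting in round 1, the buyer gets 106.288 next round, worth 0.72 × 106.288 = 76.52736 now.
Offer 64 < 76.52736, so the buyer rejects.

Reject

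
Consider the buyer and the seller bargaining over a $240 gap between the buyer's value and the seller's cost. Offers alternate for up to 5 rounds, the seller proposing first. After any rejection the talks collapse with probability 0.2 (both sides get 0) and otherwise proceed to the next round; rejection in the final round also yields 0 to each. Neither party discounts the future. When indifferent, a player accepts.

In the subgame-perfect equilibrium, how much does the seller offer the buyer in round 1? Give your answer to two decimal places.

By backward induction:
Round 5 (the seller proposes): rejection yields 0 for the buyer; the seller offers 0 and keeps 240.
Round 4 (the buyer proposes): rejecting gives the seller an expected 0.8 × 240 = 192, so the buyer offers 192, keeping 48.
Round 3 (the seller proposes): rejecting gives the buyer an expected 0.8 × 48 = 38.4. The seller offers 38.4 and keeps 240 − 38.4 = 201.6.
Round 2 (the buyer proposes): rejecting gives the seller an expected 0.8 × 201.6 = 161.28, so the buyer offers 161.28, keeping 78.72.
Round 1 (the seller proposes): rejecting gives the buyer an expected 0.8 × 78.72 = 62.976, so the seller offers 62.976, keeping 177.024.

62.98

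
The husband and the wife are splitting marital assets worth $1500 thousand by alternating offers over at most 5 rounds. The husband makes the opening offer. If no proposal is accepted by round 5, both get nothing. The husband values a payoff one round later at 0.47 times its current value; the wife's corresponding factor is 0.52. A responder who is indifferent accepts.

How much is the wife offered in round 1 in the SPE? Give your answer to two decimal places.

By backward induction:
Round 5 (the husband proposes): the wife will accept anything ≥ 0, so the husband offers 0 and keeps 1500.
Round 4 (the wife proposes): the husband can get 1500 next round, worth 0.47 × 1500 = 705 now; the wife offers that and keeps 795.
Round 3 (the husband proposes): the wife can get 795 next round, worth 0.52 × 795 = 413.4 now. The husband offers 413.4 and keeps 1500 − 413.4 = 1086.6.
Round 2 (the wife proposes): the husband can get 1086.6 next round, worth 0.47 × 1086.6 = 510.702 now. The wife offers 510.702 and keeps 1500 − 510.702 = 989.298.
Round 1 (the husband proposes): the wife can get 989.298 next round, worth 0.52 × 989.298 = 514.43496 now. The husband offers 514.43496 and keeps 1500 − 514.43496 = 985.56504.

514.43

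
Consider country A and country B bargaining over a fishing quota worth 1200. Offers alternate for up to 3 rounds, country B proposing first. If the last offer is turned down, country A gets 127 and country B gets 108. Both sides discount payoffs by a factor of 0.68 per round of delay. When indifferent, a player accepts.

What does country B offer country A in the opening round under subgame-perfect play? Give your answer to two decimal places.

Round 3 (country B proposes): country A gets 127 if talks fail, so country B offers 127 and keeps 1073.
Round 2 (country A proposes): country B can get 1073 next round, worth 0.68 × 1073 = 729.64 now; country A offers that and keeps 470.36.
Round 1 (country B proposes): country A can get 470.36 next round, worth 0.68 × 470.36 = 319.8448 now. Country B offers 319.8448 and keeps 1200 − 319.8448 = 880.1552.

319.84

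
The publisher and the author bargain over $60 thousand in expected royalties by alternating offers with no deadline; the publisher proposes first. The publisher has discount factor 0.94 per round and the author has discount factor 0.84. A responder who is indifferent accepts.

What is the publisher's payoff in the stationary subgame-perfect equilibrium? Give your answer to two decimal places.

45.63

In a stationary SPE each proposer offers the other exactly their discounted continuation value.
If the publisher keeps x when proposing and the author keeps y when proposing, then x = 60 − 0.84y and y = 60 − 0.94x.
Solving: x = 60(1 − 0.84) / (1 − 0.94·0.84) = 9.6 / 0.2104 ≈ 45.6274.
The author gets 60 − 45.6274 ≈ 14.3726.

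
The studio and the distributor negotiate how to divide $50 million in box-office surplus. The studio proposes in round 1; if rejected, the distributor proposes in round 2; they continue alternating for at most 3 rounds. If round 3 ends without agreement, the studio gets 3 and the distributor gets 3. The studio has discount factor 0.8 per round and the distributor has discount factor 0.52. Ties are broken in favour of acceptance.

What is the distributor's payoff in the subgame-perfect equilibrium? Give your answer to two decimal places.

6.45

Work backward from the last round.
Round 3 (the studio proposes): the distributor gets 3 if talks fail, so the studio offers 3 and keeps 47.
Round 2 (the distributor proposes): the studio can get 47 next round, worth 0.8 × 47 = 37.6 now. The distributor offers 37.6 and keeps 50 − 37.6 = 12.4.
Round 1 (the studio proposes): the distributor can get 12.4 next round, worth 0.52 × 12.4 = 6.448 now; the studio offers that and keeps 43.552.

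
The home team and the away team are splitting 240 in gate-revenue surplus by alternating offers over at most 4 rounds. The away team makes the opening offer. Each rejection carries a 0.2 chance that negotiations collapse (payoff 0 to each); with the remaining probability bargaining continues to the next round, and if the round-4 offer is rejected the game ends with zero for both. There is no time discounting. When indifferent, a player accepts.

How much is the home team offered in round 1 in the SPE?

161.28

Round 4 (the home team proposes): rejection yields 0 for the away team; the home team offers 0 and keeps 240.
Round 3 (the away team proposes): rejecting gives the home team an expected 0.8 × 240 = 192; the away team offers that and keeps 48.
Round 2 (the home team proposes): rejecting gives the away team an expected 0.8 × 48 = 38.4. The home team offers 38.4 and keeps 240 − 38.4 = 201.6.
Round 1 (the away team proposes): rejecting gives the home team an expected 0.8 × 201.6 = 161.28. The away team offers 161.28 and keeps 240 − 161.28 = 78.72.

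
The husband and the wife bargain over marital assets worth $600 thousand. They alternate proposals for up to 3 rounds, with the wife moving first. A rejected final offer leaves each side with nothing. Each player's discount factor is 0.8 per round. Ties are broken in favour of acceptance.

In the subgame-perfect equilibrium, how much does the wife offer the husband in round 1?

96

Solve by backward induction from round 3.
Round 3 (the wife proposes): rejection yields 0 for the husband; the wife offers 0 and keeps 600.
Round 2 (the husband proposes): the wife can get 600 next round, worth 0.8 × 600 = 480 now; the husband offers that and keeps 120.
Round 1 (the wife proposes): the husband can get 120 next round, worth 0.8 × 120 = 96 now, so the wife offers 96, keeping 504.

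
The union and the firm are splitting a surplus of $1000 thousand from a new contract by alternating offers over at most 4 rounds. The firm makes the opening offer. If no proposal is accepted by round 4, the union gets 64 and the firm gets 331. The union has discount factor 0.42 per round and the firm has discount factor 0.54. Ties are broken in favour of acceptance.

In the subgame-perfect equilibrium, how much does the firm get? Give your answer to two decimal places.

743.07

Round 4 (the union proposes): the firm gets 331 if talks fail, so the union offers 331 and keeps 669.
Round 3 (the firm proposes): the union can get 669 next round, worth 0.42 × 669 = 280.98 now; the firm offers that and keeps 719.02.
Round 2 (the union proposes): the firm can get 719.02 next round, worth 0.54 × 719.02 = 388.2708 now. The union offers 388.2708 and keeps 1000 − 388.2708 = 611.7292.
Round 1 (the firm proposes): the union can get 611.7292 next round, worth 0.42 × 611.7292 = 256.926264 now; the firm offers that and keeps 743.073736.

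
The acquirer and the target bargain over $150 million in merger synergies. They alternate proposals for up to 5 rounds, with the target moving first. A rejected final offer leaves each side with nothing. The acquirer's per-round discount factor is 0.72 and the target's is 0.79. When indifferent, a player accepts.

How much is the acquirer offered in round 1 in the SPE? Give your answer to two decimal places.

35.58

Round 5 (the target proposes): the acquirer will accept anything ≥ 0, so the target offers 0 and keeps 150.
Round 4 (the acquirer proposes): the target can get 150 next round, worth 0.79 × 150 = 118.5 now, so the acquirer offers 118.5, keeping 31.5.
Round 3 (the target proposes): the acquirer can get 31.5 next round, worth 0.72 × 31.5 = 22.68 now; the target offers that and keeps 127.32.
Round 2 (the acquirer proposes): the target can get 127.32 next round, worth 0.79 × 127.32 = 100.5828 now; the acquirer offers that and keeps 49.4172.
Round 1 (the target proposes): the acquirer can get 49.4172 next round, worth 0.72 × 49.4172 = 35.580384 now; the target offers that and keeps 114.419616.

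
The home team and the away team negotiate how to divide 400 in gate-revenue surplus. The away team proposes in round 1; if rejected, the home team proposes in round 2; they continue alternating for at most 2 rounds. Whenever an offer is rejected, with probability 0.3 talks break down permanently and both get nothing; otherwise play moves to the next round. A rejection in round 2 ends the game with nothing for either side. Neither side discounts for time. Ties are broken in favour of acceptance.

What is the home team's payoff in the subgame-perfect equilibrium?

280

Round 2 (the home team proposes): rejection yields 0 for the away team; the home team offers 0 and keeps 400.
Round 1 (the away team proposes): rejecting gives the home team an expected 0.7 × 400 = 280; the away team offers that and keeps 120.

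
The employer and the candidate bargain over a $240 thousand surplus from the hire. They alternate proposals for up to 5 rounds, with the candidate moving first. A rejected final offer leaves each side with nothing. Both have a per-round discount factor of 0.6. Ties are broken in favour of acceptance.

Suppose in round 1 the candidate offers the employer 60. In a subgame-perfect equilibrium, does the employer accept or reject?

Reject

Round 5 (the candidate proposes): the employer will accept anything ≥ 0, so the candidate offers 0 and keeps 240.
Round 4 (the employer proposes): the candidate can get 240 next round, worth 0.6 × 240 = 144 now, so the employer offers 144, keeping 96.
Round 3 (the candidate proposes): the employer can get 96 next round, worth 0.6 × 96 = 57.6 now, so the candidate offers 57.6, keeping 182.4.
Round 2 (the employer proposes): the candidate can get 182.4 next round, worth 0.6 × 182.4 = 109.44 now. The employer offers 109.44 and keeps 240 − 109.44 = 130.56.
So by rejecting in round 1, the employer gets 130.56 next round, worth 0.6 × 130.56 = 78.336 now.
Offer 60 < 78.336, so the employer rejects.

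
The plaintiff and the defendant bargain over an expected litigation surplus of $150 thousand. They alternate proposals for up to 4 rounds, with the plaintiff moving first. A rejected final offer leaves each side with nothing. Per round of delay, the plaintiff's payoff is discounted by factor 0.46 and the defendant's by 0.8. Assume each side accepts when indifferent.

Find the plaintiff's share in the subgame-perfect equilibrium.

Round 4 (the defendant proposes): the plaintiff will accept anything ≥ 0, so the defendant offers 0 and keeps 150.
Round 3 (the plaintiff proposes): the defendant can get 150 next round, worth 0.8 × 150 = 120 now. The plaintiff offers 120 and keeps 150 − 120 = 30.
Round 2 (the defendant proposes): the plaintiff can get 30 next round, worth 0.46 × 30 = 13.8 now; the defendant offers that and keeps 136.2.
Round 1 (the plaintiff proposes): the defendant can get 136.2 next round, worth 0.8 × 136.2 = 108.96 now, so the plaintiff offers 108.96, keeping 41.04.

41.04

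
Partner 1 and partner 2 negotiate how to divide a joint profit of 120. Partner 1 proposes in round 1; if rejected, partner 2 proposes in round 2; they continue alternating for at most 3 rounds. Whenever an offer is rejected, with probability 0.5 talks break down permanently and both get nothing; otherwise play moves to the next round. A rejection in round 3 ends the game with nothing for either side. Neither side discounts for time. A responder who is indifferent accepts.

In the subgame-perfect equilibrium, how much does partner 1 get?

90

Round 3 (partner 1 proposes): partner 2 will accept anything ≥ 0, so partner 1 offers 0 and keeps 120.
Round 2 (partner 2 proposes): rejecting gives partner 1 an expected 0.5 × 120 = 60. Partner 2 offers 60 and keeps 120 − 60 = 60.
Round 1 (partner 1 proposes): rejecting gives partner 2 an expected 0.5 × 60 = 30, so partner 1 offers 30, keeping 90.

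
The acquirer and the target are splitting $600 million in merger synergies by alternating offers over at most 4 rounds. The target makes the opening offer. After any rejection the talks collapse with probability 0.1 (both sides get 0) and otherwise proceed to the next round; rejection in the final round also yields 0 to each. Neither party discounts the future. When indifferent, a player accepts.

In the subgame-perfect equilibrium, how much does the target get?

108.6

Round 4 (the acquirer proposes): the target will accept anything ≥ 0, so the acquirer offers 0 and keeps 600.
Round 3 (the target proposes): rejecting gives the acquirer an expected 0.9 × 600 = 540; the target offers that and keeps 60.
Round 2 (the acquirer proposes): rejecting gives the target an expected 0.9 × 60 = 54, so the acquirer offers 54, keeping 546.
Round 1 (the target proposes): rejecting gives the acquirer an expected 0.9 × 546 = 491.4. The target offers 491.4 and keeps 600 − 491.4 = 108.6.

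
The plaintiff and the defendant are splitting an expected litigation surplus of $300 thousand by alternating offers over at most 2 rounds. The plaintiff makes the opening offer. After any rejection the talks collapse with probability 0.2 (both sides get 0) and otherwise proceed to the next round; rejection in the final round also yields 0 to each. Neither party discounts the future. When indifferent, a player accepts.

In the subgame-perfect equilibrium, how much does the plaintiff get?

60

Round 2 (the defendant proposes): rejection yields 0 for the plaintiff; the defendant offers 0 and keeps 300.
Round 1 (the plaintiff proposes): rejecting gives the defendant an expected 0.8 × 300 = 240. The plaintiff offers 240 and keeps 300 − 240 = 60.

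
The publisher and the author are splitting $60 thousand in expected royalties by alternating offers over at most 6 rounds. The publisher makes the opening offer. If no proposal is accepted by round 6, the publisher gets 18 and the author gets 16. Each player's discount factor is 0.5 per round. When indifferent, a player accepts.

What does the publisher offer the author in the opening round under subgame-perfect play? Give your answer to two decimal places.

Round 6 (the author proposes): the publisher gets 18 if talks fail, so the author offers 18 and keeps 42.
Round 5 (the publisher proposes): the author can get 42 next round, worth 0.5 × 42 = 21 now, so the publisher offers 21, keeping 39.
Round 4 (the author proposes): the publisher can get 39 next round, worth 0.5 × 39 = 19.5 now, so the author offers 19.5, keeping 40.5.
Round 3 (the publisher proposes): the author can get 40.5 next round, worth 0.5 × 40.5 = 20.25 now; the publisher offers that and keeps 39.75.
Round 2 (the author proposes): the publisher can get 39.75 next round, worth 0.5 × 39.75 = 19.875 now. The author offers 19.875 and keeps 60 − 19.875 = 40.125.
Round 1 (the publisher proposes): the author can get 40.125 next round, worth 0.5 × 40.125 = 20.0625 now. The publisher offers 20.0625 and keeps 60 − 20.0625 = 39.9375.

20.06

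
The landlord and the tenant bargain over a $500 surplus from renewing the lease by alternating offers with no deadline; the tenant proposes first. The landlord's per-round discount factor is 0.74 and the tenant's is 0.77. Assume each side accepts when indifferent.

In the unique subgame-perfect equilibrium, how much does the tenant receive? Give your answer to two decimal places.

302.19

When the tenant proposes, the landlord accepts any offer worth at least 0.74 times what the landlord would get by proposing next round; and vice versa.
This gives x = 500 − 0.74y and y = 500 − 0.77x, where x and y are each side's share when it proposes.
Hence (1 − 0.74·0.77)x = 500(1 − 0.74), i.e. 0.4302·x = 130.
x ≈ 302.1850; the landlord's share is 500 − x ≈ 197.8150.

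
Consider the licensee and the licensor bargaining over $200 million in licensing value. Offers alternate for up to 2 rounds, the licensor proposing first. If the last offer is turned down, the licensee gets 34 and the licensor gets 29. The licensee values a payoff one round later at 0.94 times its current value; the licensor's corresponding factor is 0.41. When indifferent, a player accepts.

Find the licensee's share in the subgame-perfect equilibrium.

Round 2 (the licensee proposes): the licensor gets 29 if talks fail, so the licensee offers 29 and keeps 171.
Round 1 (the licensor proposes): the licensee can get 171 next round, worth 0.94 × 171 = 160.74 now; the licensor offers that and keeps 39.26.

160.74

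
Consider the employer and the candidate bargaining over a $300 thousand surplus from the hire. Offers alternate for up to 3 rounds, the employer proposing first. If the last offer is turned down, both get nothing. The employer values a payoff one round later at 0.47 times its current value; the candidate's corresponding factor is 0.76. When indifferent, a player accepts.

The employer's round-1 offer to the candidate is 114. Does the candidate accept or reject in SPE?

Round 3 (the employer proposes): the candidate will accept anything ≥ 0, so the employer offers 0 and keeps 300.
Round 2 (the candidate proposes): the employer can get 300 next round, worth 0.47 × 300 = 141 now; the candidate offers that and keeps 159.
So by rejecting in round 1, the candidate gets 159 next round, worth 0.76 × 159 = 120.84 now.
Offer 114 < 120.84, so the candidate rejects.

Reject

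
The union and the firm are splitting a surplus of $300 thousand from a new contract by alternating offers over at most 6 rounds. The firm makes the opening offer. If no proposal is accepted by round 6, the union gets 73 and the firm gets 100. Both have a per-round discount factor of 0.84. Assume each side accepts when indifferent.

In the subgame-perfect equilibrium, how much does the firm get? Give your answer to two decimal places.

147.59

Round 6 (the union proposes): the firm gets 100 if talks fail, so the union offers 100 and keeps 200.
Round 5 (the firm proposes): the union can get 200 next round, worth 0.84 × 200 = 168 now. The firm offers 168 and keeps 300 − 168 = 132.
Round 4 (the union proposes): the firm can get 132 next round, worth 0.84 × 132 = 110.88 now, so the union offers 110.88, keeping 189.12.
Round 3 (the firm proposes): the union can get 189.12 next round, worth 0.84 × 189.12 = 158.8608 now; the firm offers that and keeps 141.1392.
Round 2 (the union proposes): the firm can get 141.1392 next round, worth 0.84 × 141.1392 = 118.556928 now; the union offers that and keeps 181.443072.
Round 1 (the firm proposes): the union can get 181.443072 next round, worth 0.84 × 181.443072 = 152.41218048 now, so the firm offers 152.41218048, keeping 147.58781952.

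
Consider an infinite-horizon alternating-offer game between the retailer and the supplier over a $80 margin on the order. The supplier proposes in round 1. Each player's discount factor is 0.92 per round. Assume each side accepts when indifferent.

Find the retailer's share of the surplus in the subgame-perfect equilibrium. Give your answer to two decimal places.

38.33

When the supplier proposes, the retailer accepts any offer worth at least 0.92 times what the retailer would get by proposing next round; and vice versa.
This gives x = 80 − 0.92y and y = 80 − 0.92x, where x and y are each side's share when it proposes.
Hence (1 − 0.92·0.92)x = 80(1 − 0.92), i.e. 0.1536·x = 6.4.
x ≈ 41.6667; the retailer's share is 80 − x ≈ 38.3333.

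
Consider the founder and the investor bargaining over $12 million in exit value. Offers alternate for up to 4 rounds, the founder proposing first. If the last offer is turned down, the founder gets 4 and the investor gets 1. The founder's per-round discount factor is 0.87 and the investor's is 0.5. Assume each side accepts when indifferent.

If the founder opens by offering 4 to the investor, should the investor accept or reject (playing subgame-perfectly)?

Accept

Work out the investor's continuation value if the offer is rejected.
Round 4 (the investor proposes): the founder gets 4 if talks fail, so the investor offers 4 and keeps 8.
Round 3 (the founder proposes): the investor can get 8 next round, worth 0.5 × 8 = 4 now, so the founder offers 4, keeping 8.
Round 2 (the investor proposes): the founder can get 8 next round, worth 0.87 × 8 = 6.96 now. The investor offers 6.96 and keeps 12 − 6.96 = 5.04.
So by rejecting in round 1, the investor gets 5.04 next round, worth 0.5 × 5.04 = 2.52 now.
Offer 4 ≥ 2.52, so the investor accepts.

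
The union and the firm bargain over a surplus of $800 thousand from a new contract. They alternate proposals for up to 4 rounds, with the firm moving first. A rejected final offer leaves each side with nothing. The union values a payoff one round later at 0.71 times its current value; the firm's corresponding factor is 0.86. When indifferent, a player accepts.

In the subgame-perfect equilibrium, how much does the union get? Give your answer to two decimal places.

Round 4 (the union proposes): the firm will accept anything ≥ 0, so the union offers 0 and keeps 800.
Round 3 (the firm proposes): the union can get 800 next round, worth 0.71 × 800 = 568 now. The firm offers 568 and keeps 800 − 568 = 232.
Round 2 (the union proposes): the firm can get 232 next round, worth 0.86 × 232 = 199.52 now, so the union offers 199.52, keeping 600.48.
Round 1 (the firm proposes): the union can get 600.48 next round, worth 0.71 × 600.48 = 426.3408 now. The firm offers 426.3408 and keeps 800 − 426.3408 = 373.6592.

426.34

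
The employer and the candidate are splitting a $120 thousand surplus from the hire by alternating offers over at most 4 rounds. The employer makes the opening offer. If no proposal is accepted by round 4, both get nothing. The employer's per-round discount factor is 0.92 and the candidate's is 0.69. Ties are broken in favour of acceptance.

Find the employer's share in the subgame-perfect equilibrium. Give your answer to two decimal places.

60.81

By backward induction:
Round 4 (the candidate proposes): the employer will accept anything ≥ 0, so the candidate offers 0 and keeps 120.
Round 3 (the employer proposes): the candidate can get 120 next round, worth 0.69 × 120 = 82.8 now, so the employer offers 82.8, keeping 37.2.
Round 2 (the candidate proposes): the employer can get 37.2 next round, worth 0.92 × 37.2 = 34.224 now. The candidate offers 34.224 and keeps 120 − 34.224 = 85.776.
Round 1 (the employer proposes): the candidate can get 85.776 next round, worth 0.69 × 85.776 = 59.18544 now; the employer offers that and keeps 60.81456.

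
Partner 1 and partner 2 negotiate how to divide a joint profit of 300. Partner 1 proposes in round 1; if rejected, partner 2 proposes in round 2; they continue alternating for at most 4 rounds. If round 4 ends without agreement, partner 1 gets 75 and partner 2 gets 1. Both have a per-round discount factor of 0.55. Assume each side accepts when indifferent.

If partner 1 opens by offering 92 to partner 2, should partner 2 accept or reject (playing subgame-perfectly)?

Reject

Round 4 (partner 2 proposes): partner 1 gets 75 if talks fail, so partner 2 offers 75 and keeps 225.
Round 3 (partner 1 proposes): partner 2 can get 225 next round, worth 0.55 × 225 = 123.75 now, so partner 1 offers 123.75, keeping 176.25.
Round 2 (partner 2 proposes): partner 1 can get 176.25 next round, worth 0.55 × 176.25 = 96.9375 now, so partner 2 offers 96.9375, keeping 203.0625.
So by rejecting in round 1, partner 2 gets 203.0625 next round, worth 0.55 × 203.0625 = 111.684375 now.
Offer 92 < 111.684375, so partner 2 rejects.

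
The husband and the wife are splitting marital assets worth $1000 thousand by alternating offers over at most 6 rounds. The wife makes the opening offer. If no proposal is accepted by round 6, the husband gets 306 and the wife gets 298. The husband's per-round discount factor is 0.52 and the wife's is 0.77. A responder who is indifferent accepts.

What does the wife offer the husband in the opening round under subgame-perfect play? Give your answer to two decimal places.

226.01

Work backward from the last round.
Round 6 (the husband proposes): the wife gets 298 if talks fail, so the husband offers 298 and keeps 702.
Round 5 (the wife proposes): the husband can get 702 next round, worth 0.52 × 702 = 365.04 now, so the wife offers 365.04, keeping 634.96.
Round 4 (the husband proposes): the wife can get 634.96 next round, worth 0.77 × 634.96 = 488.9192 now. The husband offers 488.9192 and keeps 1000 − 488.9192 = 511.0808.
Round 3 (the wife proposes): the husband can get 511.0808 next round, worth 0.52 × 511.0808 = 265.762016 now, so the wife offers 265.762016, keeping 734.237984.
Round 2 (the husband proposes): the wife can get 734.237984 next round, worth 0.77 × 734.237984 = 565.36324768 now; the husband offers that and keeps 434.63675232.
Round 1 (the wife proposes): the husband can get 434.63675232 next round, worth 0.52 × 434.63675232 = 226.0111112064 now; the wife offers that and keeps 773.9888887936.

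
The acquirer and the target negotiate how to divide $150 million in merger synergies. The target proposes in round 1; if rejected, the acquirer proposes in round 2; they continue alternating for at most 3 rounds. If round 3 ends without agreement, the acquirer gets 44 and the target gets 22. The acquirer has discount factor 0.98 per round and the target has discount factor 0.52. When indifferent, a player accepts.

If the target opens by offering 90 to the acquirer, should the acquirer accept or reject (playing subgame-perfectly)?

Round 3 (the target proposes): the acquirer gets 44 if talks fail, so the target offers 44 and keeps 106.
Round 2 (the acquirer proposes): the target can get 106 next round, worth 0.52 × 106 = 55.12 now. The acquirer offers 55.12 and keeps 150 − 55.12 = 94.88.
So by rejecting in round 1, the acquirer gets 94.88 next round, worth 0.98 × 94.88 = 92.9824 now.
Offer 90 < 92.9824, so the acquirer rejects.

Reject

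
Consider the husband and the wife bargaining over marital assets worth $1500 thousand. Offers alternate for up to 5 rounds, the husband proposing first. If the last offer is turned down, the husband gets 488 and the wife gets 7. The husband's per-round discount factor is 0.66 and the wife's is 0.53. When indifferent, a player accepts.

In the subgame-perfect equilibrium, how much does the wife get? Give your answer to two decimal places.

365.71

Round 5 (the husband proposes): the wife gets 7 if talks fail, so the husband offers 7 and keeps 1493.
Round 4 (the wife proposes): the husband can get 1493 next round, worth 0.66 × 1493 = 985.38 now, so the wife offers 985.38, keeping 514.62.
Round 3 (the husband proposes): the wife can get 514.62 next round, worth 0.53 × 514.62 = 272.7486 now; the husband offers that and keeps 1227.2514.
Round 2 (the wife proposes): the husband can get 1227.2514 next round, worth 0.66 × 1227.2514 = 809.985924 now, so the wife offers 809.985924, keeping 690.014076.
Round 1 (the husband proposes): the wife can get 690.014076 next round, worth 0.53 × 690.014076 = 365.70746028 now, so the husband offers 365.70746028, keeping 1134.29253972.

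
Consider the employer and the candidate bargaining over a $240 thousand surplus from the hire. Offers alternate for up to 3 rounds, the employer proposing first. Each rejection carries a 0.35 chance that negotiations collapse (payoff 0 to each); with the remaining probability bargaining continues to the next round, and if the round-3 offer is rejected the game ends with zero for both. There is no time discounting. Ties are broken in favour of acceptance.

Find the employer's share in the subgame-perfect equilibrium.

185.4

Round 3 (the employer proposes): rejection yields 0 for the candidate; the employer offers 0 and keeps 240.
Round 2 (the candidate proposes): rejecting gives the employer an expected 0.65 × 240 = 156, so the candidate offers 156, keeping 84.
Round 1 (the employer proposes): rejecting gives the candidate an expected 0.65 × 84 = 54.6; the employer offers that and keeps 185.4.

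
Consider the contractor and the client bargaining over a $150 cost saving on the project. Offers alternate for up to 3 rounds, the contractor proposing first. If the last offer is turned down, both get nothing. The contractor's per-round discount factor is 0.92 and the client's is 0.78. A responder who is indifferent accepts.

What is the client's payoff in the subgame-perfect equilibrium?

9.36

Round 3 (the contractor proposes): the client will accept anything ≥ 0, so the contractor offers 0 and keeps 150.
Round 2 (the client proposes): the contractor can get 150 next round, worth 0.92 × 150 = 138 now. The client offers 138 and keeps 150 − 138 = 12.
Round 1 (the contractor proposes): the client can get 12 next round, worth 0.78 × 12 = 9.36 now; the contractor offers that and keeps 140.64.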